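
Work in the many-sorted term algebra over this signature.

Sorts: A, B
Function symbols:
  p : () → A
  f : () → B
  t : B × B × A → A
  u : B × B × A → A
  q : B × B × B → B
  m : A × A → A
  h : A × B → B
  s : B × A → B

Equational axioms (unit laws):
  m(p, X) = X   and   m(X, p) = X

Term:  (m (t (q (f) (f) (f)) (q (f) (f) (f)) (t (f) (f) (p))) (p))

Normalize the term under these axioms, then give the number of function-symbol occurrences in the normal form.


size = 13

1. (m (t (q (f) (f) (f)) (q (f) (f) (f)) (t (f) (f) (p))) (p))  →  (t (q (f) (f) (f)) (q (f) (f) (f)) (t (f) (f) (p)))
normal form: (t (q (f) (f) (f)) (q (f) (f) (f)) (t (f) (f) (p)))


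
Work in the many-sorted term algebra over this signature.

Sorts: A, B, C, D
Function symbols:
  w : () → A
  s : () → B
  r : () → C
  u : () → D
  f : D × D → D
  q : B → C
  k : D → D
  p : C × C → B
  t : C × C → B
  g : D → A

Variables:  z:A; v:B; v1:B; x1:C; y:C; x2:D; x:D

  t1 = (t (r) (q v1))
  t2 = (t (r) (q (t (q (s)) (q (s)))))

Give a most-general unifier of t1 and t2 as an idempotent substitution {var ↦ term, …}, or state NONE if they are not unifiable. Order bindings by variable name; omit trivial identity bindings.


{v1 ↦ (t (q (s)) (q (s)))}


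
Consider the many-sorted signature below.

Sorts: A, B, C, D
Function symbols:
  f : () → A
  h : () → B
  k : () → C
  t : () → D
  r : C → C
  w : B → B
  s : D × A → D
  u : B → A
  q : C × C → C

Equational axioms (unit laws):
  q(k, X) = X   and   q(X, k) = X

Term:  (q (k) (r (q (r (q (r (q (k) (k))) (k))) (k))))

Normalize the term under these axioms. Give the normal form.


1. (q (k) (r (q (r (q (r (q (k) (k))) (k))) (k))))  →  (r (q (r (q (r (q (k) (k))) (k))) (k)))
2. (r (q (r (q (r (q (k) (k))) (k))) (k)))  →  (r (r (q (r (q (k) (k))) (k))))
3. (r (r (q (r (q (k) (k))) (k))))  →  (r (r (r (q (k) (k)))))
4. (r (r (r (q (k) (k)))))  →  (r (r (r (k))))

normal form = (r (r (r (k))))


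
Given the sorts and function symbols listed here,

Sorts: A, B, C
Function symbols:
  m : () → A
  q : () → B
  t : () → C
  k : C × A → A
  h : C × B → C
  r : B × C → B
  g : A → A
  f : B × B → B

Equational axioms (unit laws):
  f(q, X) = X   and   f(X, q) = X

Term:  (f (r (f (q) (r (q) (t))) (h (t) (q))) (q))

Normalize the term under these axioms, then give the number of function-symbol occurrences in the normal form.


1. (f (r (f (q) (r (q) (t))) (h (t) (q))) (q))  →  (r (f (q) (r (q) (t))) (h (t) (q)))
2. (r (f (q) (r (q) (t))) (h (t) (q)))  →  (r (r (q) (t)) (h (t) (q)))
normal form: (r (r (q) (t)) (h (t) (q)))

size = 7


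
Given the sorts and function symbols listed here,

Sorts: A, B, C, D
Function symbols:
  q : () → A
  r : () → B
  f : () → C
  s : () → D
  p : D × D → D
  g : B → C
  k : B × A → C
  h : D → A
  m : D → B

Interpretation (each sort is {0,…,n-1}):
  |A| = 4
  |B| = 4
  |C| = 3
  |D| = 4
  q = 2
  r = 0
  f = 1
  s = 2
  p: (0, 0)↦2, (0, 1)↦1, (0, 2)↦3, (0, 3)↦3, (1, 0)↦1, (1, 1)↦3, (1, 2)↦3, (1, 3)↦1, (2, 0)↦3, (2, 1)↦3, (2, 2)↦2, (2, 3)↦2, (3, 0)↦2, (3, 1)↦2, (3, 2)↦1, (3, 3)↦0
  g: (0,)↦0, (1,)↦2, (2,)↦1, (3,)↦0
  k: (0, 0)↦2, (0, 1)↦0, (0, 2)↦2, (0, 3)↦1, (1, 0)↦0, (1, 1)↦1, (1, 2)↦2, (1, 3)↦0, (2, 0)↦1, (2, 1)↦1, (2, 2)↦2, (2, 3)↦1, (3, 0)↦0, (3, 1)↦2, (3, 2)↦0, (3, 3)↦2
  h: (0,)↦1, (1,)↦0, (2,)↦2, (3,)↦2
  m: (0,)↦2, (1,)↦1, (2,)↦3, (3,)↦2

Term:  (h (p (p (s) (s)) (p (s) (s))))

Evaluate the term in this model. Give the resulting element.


  s = 2
  s = 2
  (p (s) (s)) = p(2, 2) = 2
  s = 2
  s = 2
  (p (s) (s)) = p(2, 2) = 2
  (p (p (s) (s)) (p (s) (s))) = p(2, 2) = 2
  (h (p (p (s) (s)) (p (s) (s)))) = h(2,) = 2

value = 2


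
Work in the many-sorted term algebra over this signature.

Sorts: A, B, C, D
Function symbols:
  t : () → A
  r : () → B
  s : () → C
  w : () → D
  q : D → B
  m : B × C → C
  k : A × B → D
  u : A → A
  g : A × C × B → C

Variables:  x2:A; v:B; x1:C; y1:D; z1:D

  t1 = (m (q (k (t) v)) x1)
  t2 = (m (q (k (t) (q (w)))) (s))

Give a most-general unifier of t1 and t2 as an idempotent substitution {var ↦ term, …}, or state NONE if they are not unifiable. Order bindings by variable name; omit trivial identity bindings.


{v ↦ (q (w)), x1 ↦ (s)}


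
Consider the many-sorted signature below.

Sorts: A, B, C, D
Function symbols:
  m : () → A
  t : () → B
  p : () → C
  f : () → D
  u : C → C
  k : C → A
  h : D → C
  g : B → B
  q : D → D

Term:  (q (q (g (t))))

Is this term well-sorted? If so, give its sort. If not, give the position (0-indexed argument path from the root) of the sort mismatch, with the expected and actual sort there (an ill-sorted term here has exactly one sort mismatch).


ill-sorted at position [0, 0]: expected D, got B

      (t) : B
    (g (t)) : B
  (q (g (t))) : ✗ arg 0 at [0, 0] has sort B, expected D


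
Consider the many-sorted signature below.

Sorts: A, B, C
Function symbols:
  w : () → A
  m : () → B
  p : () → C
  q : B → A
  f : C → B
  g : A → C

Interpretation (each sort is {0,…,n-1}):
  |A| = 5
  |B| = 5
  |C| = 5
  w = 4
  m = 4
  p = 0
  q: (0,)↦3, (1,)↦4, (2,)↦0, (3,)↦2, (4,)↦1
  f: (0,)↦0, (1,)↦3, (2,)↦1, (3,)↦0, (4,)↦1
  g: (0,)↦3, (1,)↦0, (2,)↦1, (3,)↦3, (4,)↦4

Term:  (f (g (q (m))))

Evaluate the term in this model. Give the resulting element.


  m = 4
  (q (m)) = q(4,) = 1
  (g (q (m))) = g(1,) = 0
  (f (g (q (m)))) = f(0,) = 0

value = 0


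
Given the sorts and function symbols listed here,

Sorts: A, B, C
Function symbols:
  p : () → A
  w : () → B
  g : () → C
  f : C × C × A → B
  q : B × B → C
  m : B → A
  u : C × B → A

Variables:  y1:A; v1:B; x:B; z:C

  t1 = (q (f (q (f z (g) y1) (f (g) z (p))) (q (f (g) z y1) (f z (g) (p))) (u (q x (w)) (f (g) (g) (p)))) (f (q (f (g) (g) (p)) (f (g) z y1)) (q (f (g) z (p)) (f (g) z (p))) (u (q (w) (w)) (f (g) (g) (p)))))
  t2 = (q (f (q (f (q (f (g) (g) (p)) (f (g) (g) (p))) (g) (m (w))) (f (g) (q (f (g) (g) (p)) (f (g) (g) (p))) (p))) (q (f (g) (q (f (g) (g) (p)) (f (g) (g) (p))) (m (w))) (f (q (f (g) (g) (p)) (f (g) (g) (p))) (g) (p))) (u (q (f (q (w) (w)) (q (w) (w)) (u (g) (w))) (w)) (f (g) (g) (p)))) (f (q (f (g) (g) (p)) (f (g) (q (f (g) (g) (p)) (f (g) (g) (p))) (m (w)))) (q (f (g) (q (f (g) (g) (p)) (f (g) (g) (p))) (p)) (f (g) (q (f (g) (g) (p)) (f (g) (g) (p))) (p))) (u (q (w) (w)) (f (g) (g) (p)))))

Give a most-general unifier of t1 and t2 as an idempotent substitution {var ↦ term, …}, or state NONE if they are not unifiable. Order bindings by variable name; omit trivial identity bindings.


{x ↦ (f (q (w) (w)) (q (w) (w)) (u (g) (w))), y1 ↦ (m (w)), z ↦ (q (f (g) (g) (p)) (f (g) (g) (p)))}


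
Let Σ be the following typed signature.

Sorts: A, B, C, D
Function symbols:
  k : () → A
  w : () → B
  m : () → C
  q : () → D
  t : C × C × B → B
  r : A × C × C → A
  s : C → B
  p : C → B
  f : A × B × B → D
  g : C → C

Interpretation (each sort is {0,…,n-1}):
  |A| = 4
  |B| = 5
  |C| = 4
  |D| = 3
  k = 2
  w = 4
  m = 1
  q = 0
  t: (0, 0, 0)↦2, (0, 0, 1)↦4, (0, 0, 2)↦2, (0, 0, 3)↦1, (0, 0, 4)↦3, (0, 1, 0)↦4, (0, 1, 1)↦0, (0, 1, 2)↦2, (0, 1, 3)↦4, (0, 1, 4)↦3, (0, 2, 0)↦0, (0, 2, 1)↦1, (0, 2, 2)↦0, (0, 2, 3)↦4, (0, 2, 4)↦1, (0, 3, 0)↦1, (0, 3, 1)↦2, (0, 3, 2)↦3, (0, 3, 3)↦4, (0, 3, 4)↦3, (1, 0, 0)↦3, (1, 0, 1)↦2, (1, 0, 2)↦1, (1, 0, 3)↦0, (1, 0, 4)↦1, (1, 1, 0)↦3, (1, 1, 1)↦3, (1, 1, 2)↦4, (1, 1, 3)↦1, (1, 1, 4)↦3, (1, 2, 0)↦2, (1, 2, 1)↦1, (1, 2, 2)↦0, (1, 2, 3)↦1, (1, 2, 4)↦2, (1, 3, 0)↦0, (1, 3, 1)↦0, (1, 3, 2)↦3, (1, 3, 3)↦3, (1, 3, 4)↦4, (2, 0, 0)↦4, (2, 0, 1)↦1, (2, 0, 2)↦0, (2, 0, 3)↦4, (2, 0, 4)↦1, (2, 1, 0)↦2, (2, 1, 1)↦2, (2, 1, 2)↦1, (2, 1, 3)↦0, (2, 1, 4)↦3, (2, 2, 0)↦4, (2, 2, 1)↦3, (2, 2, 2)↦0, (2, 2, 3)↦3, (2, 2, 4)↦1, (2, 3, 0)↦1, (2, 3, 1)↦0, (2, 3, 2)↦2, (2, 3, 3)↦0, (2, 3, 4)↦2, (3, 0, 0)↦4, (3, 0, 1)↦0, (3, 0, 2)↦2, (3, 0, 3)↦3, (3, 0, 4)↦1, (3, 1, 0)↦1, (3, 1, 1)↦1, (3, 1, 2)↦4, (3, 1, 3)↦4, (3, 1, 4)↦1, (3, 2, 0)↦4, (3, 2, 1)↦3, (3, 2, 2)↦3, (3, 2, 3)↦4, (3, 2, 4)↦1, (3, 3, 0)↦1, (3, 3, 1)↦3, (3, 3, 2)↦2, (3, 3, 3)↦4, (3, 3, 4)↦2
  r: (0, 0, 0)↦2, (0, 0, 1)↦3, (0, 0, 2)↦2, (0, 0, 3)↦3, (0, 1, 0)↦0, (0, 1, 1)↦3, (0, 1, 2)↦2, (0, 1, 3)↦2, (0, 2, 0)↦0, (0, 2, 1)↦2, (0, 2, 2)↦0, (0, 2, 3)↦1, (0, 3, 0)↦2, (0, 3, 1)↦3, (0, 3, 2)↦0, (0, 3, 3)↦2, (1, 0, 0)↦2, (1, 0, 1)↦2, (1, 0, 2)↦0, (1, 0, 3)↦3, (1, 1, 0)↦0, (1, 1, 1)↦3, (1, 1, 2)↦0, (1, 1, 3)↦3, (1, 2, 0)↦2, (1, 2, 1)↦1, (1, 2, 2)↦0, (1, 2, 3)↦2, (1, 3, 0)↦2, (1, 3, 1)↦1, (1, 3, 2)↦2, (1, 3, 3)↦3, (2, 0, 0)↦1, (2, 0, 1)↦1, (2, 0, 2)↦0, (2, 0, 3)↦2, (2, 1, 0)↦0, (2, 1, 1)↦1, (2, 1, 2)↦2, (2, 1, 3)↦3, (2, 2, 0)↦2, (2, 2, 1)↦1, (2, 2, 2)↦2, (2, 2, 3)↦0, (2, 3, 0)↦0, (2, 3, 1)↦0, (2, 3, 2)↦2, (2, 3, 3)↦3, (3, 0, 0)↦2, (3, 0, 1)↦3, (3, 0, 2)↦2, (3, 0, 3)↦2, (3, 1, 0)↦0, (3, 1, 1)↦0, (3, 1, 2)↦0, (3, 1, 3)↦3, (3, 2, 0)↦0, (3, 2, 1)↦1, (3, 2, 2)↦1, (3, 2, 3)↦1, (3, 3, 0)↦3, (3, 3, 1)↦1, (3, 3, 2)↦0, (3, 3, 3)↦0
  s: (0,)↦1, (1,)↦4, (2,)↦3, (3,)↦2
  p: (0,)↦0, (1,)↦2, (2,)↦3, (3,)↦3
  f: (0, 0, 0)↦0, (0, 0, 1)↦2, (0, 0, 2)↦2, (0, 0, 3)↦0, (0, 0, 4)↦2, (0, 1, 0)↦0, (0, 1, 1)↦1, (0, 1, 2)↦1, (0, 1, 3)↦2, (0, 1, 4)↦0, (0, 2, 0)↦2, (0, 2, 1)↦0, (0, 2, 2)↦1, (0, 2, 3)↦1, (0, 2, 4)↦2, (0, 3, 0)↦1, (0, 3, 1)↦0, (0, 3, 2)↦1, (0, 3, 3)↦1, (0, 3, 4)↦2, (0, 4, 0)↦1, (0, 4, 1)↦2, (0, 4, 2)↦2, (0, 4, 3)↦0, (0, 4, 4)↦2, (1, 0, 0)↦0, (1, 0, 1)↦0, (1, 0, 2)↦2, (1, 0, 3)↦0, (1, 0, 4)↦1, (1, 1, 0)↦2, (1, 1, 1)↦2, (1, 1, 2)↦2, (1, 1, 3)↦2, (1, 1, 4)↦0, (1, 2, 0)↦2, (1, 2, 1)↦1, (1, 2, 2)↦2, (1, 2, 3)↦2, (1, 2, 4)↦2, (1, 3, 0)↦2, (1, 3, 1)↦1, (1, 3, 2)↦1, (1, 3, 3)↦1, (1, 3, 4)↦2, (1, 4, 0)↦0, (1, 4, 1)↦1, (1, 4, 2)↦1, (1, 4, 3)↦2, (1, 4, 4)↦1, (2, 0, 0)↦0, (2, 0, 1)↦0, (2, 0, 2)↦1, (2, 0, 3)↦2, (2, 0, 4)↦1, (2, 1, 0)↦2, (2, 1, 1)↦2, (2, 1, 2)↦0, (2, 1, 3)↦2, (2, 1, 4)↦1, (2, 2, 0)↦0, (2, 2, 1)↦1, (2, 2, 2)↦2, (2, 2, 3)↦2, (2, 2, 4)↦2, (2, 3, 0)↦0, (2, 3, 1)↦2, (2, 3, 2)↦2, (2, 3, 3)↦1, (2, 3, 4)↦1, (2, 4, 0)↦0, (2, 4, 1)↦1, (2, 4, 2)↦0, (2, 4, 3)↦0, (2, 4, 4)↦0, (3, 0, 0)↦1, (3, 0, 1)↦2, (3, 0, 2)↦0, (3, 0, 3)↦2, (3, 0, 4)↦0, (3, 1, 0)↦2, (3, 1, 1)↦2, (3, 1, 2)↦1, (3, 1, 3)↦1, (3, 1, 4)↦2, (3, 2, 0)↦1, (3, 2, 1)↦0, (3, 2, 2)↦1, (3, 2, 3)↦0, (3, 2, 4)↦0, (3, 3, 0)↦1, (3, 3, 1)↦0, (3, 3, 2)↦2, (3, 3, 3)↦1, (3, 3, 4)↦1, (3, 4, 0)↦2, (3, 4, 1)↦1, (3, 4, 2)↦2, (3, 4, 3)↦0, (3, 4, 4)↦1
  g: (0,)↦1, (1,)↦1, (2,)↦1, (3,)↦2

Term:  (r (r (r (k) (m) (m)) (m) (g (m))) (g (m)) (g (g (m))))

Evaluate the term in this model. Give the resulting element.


value = 0

  k = 2
  m = 1
  m = 1
  (r (k) (m) (m)) = r(2, 1, 1) = 1
  m = 1
  m = 1
  (g (m)) = g(1,) = 1
  (r (r (k) (m) (m)) (m) (g (m))) = r(1, 1, 1) = 3
  m = 1
  (g (m)) = g(1,) = 1
  m = 1
  (g (m)) = g(1,) = 1
  (g (g (m))) = g(1,) = 1
  (r (r (r (k) (m) (m)) (m) (g (m))) (g (m)) (g (g (m)))) = r(3, 1, 1) = 0


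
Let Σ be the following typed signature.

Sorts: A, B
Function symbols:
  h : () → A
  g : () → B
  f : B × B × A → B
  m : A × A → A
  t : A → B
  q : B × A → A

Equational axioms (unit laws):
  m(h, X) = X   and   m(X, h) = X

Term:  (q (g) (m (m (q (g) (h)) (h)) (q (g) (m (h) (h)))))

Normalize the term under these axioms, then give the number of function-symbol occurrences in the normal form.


1. (q (g) (m (m (q (g) (h)) (h)) (q (g) (m (h) (h)))))  →  (q (g) (m (q (g) (h)) (q (g) (m (h) (h)))))
2. (q (g) (m (q (g) (h)) (q (g) (m (h) (h)))))  →  (q (g) (m (q (g) (h)) (q (g) (h))))
normal form: (q (g) (m (q (g) (h)) (q (g) (h))))

size = 9


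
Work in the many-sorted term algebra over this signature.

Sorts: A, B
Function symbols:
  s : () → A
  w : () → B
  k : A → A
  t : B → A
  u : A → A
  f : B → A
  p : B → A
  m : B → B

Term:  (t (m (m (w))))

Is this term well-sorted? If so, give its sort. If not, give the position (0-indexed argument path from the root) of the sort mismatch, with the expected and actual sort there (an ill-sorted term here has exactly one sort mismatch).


well-sorted; sort = A

      (w) : B
    (m (w)) : B
  (m (m (w))) : B
(t (m (m (w)))) : A


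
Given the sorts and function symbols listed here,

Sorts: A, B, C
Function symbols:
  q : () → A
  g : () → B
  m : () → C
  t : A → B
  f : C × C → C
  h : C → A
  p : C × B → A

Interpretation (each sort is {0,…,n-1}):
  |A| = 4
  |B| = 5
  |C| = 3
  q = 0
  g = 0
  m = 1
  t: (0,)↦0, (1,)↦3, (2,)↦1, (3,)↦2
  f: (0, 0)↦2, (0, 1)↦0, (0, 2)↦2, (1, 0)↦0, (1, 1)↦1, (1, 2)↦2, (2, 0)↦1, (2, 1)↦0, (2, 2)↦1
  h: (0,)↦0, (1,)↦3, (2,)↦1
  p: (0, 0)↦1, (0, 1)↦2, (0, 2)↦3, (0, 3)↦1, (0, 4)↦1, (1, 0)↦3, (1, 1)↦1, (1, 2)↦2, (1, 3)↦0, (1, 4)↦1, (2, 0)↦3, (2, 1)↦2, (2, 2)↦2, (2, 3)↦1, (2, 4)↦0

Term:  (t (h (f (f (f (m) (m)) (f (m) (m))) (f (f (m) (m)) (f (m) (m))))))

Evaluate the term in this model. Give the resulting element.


value = 2

  m = 1
  m = 1
  (f (m) (m)) = f(1, 1) = 1
  m = 1
  m = 1
  (f (m) (m)) = f(1, 1) = 1
  (f (f (m) (m)) (f (m) (m))) = f(1, 1) = 1
  m = 1
  m = 1
  (f (m) (m)) = f(1, 1) = 1
  m = 1
  m = 1
  (f (m) (m)) = f(1, 1) = 1
  (f (f (m) (m)) (f (m) (m))) = f(1, 1) = 1
  (f (f (f (m) (m)) (f (m) (m))) (f (f (m) (m)) (f (m) (m)))) = f(1, 1) = 1
  (h (f (f (f (m) (m)) (f (m) (m))) (f (f (m) (m)) (f (m) (m))))) = h(1,) = 3
  (t (h (f (f (f (m) (m)) (f (m) (m))) (f (f (m) (m)) (f (m) (m)))))) = t(3,) = 2


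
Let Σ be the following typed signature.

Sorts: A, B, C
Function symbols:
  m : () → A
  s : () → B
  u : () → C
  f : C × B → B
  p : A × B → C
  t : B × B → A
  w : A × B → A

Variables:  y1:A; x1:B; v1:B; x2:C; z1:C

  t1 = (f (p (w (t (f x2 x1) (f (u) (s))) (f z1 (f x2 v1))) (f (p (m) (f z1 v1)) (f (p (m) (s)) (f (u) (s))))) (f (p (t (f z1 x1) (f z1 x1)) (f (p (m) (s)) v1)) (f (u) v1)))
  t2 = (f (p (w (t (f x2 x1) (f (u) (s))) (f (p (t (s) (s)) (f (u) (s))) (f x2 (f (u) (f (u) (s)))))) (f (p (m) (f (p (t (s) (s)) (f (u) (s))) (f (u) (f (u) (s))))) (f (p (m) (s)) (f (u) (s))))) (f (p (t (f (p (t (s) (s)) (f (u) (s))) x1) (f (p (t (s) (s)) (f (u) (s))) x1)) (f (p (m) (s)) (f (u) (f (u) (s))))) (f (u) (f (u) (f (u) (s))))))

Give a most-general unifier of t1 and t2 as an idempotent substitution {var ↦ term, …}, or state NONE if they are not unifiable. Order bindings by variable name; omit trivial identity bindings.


{v1 ↦ (f (u) (f (u) (s))), z1 ↦ (p (t (s) (s)) (f (u) (s)))}


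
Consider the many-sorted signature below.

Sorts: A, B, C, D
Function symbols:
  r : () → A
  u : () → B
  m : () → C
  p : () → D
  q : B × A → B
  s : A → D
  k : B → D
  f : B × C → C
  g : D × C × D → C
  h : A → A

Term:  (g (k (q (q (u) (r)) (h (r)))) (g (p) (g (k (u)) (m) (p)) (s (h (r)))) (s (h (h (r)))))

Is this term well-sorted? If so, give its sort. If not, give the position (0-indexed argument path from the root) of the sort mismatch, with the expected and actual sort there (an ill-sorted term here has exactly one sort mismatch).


well-sorted; sort = C

        (u) : B
        (r) : A
      (q (u) (r)) : B
        (r) : A
      (h (r)) : A
    (q (q (u) (r)) (h (r))) : B
  (k (q (q (u) (r)) (h (r)))) : D
    (p) : D
        (u) : B
      (k (u)) : D
      (m) : C
      (p) : D
    (g (k (u)) (m) (p)) : C
        (r) : A
      (h (r)) : A
    (s (h (r))) : D
  (g (p) (g (k (u)) (m) (p)) (s (h (r)))) : C
        (r) : A
      (h (r)) : A
    (h (h (r))) : A
  (s (h (h (r)))) : D
(g (k (q (q (u) (r)) (h (r)))) (g (p) (g (k (u)) (m) (p)) (s (h (r)))) (s (h (h (r))))) : C


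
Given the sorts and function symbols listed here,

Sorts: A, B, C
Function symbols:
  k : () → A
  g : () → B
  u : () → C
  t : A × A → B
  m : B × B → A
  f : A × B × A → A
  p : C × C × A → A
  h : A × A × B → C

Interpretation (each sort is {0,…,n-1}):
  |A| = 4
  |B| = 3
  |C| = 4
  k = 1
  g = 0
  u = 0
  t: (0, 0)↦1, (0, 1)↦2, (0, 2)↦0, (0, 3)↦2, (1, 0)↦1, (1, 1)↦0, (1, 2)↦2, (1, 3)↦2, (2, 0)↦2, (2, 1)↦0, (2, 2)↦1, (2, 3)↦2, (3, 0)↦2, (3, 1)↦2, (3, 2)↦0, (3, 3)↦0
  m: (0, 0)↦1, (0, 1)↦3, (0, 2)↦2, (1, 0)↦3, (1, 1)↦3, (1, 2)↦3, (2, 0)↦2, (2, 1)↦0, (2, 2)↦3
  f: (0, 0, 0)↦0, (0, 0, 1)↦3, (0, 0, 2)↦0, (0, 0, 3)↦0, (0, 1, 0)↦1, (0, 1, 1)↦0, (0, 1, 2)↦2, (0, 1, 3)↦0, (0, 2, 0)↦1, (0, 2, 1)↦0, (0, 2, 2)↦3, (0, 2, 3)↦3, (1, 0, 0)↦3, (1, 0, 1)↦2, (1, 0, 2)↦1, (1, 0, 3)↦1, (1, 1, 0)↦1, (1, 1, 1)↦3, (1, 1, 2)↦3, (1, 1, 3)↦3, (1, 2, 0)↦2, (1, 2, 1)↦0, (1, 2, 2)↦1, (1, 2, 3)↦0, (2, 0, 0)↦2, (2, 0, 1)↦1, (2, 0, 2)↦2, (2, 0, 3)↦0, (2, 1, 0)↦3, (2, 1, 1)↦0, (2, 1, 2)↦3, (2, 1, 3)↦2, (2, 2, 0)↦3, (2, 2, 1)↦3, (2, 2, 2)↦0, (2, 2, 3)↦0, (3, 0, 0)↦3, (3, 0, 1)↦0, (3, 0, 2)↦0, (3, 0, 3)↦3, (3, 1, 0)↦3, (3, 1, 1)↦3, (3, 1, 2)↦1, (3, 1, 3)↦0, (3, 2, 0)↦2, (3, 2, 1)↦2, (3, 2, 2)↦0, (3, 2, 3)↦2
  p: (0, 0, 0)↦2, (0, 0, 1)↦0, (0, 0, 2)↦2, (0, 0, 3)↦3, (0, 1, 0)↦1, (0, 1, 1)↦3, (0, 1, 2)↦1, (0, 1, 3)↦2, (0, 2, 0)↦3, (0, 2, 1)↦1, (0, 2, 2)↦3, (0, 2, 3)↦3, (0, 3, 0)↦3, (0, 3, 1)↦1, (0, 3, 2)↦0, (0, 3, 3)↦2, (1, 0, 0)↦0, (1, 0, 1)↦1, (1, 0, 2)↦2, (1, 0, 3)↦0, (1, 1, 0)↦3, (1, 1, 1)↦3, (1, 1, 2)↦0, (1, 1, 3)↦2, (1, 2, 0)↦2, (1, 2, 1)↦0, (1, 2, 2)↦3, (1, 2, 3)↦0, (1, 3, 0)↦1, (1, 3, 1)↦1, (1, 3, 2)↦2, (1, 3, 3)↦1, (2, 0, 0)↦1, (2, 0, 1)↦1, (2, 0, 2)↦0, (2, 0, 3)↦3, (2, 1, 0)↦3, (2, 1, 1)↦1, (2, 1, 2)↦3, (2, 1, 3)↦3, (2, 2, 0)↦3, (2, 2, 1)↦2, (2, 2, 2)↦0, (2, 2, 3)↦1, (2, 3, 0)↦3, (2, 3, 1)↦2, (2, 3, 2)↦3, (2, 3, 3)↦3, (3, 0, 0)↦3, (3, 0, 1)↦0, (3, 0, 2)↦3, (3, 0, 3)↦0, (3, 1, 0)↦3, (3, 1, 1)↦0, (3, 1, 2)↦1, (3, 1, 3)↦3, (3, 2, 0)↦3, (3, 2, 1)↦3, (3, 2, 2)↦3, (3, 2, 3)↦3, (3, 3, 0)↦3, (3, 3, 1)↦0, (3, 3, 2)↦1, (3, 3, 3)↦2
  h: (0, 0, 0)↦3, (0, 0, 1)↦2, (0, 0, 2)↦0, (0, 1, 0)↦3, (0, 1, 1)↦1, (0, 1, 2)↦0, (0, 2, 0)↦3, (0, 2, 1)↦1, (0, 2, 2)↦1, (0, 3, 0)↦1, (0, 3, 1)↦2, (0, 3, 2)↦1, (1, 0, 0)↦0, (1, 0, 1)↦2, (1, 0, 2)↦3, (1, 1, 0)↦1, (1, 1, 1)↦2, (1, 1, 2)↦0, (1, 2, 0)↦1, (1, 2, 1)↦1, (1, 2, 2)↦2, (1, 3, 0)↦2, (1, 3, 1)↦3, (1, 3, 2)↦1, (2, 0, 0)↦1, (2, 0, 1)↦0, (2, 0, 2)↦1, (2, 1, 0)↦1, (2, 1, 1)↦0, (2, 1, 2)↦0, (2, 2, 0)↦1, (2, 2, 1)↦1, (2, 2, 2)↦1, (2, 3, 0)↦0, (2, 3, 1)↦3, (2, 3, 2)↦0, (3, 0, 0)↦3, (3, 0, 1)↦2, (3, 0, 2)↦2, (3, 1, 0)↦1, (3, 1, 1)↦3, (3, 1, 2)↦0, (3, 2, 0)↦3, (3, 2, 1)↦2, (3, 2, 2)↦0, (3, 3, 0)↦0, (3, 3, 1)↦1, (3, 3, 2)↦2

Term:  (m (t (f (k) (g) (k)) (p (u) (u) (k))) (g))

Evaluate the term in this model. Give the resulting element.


  k = 1
  g = 0
  k = 1
  (f (k) (g) (k)) = f(1, 0, 1) = 2
  u = 0
  u = 0
  k = 1
  (p (u) (u) (k)) = p(0, 0, 1) = 0
  (t (f (k) (g) (k)) (p (u) (u) (k))) = t(2, 0) = 2
  g = 0
  (m (t (f (k) (g) (k)) (p (u) (u) (k))) (g)) = m(2, 0) = 2

value = 2


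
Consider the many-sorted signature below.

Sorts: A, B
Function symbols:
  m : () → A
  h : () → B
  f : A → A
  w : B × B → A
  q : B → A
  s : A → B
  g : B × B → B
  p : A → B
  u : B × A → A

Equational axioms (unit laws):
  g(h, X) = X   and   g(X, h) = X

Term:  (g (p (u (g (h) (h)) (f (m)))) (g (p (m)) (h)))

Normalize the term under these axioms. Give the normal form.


1. (g (p (u (g (h) (h)) (f (m)))) (g (p (m)) (h)))  →  (g (p (u (h) (f (m)))) (g (p (m)) (h)))
2. (g (p (u (h) (f (m)))) (g (p (m)) (h)))  →  (g (p (u (h) (f (m)))) (p (m)))

normal form = (g (p (u (h) (f (m)))) (p (m)))


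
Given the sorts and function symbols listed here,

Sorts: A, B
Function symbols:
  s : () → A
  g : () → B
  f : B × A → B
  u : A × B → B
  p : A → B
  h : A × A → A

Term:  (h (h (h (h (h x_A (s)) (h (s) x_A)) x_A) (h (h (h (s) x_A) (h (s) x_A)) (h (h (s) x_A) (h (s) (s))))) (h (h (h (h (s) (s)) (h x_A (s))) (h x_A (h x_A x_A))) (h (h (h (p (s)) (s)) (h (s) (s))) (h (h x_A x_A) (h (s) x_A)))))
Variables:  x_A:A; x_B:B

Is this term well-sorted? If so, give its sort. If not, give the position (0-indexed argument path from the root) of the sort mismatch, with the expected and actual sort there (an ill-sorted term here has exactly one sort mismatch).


ill-sorted at position [1, 1, 0, 0, 0]: expected A, got B

          x_A : A
          (s) : A
        (h x_A (s)) : A
          (s) : A
          x_A : A
        (h (s) x_A) : A
      (h (h x_A (s)) (h (s) x_A)) : A
      x_A : A
    (h (h (h x_A (s)) (h (s) x_A)) x_A) : A
          (s) : A
          x_A : A
        (h (s) x_A) : A
          (s) : A
          x_A : A
        (h (s) x_A) : A
      (h (h (s) x_A) (h (s) x_A)) : A
          (s) : A
          x_A : A
        (h (s) x_A) : A
          (s) : A
          (s) : A
        (h (s) (s)) : A
      (h (h (s) x_A) (h (s) (s))) : A
    (h (h (h (s) x_A) (h (s) x_A)) (h (h (s) x_A) (h (s) (s)))) : A
  (h (h (h (h x_A (s)) (h (s) x_A)) x_A) (h (h (h (s) x_A) (h (s) x_A)) (h (h (s) x_A) (h (s) (s))))) : A
          (s) : A
          (s) : A
        (h (s) (s)) : A
          x_A : A
          (s) : A
        (h x_A (s)) : A
      (h (h (s) (s)) (h x_A (s))) : A
        x_A : A
          x_A : A
          x_A : A
        (h x_A x_A) : A
      (h x_A (h x_A x_A)) : A
    (h (h (h (s) (s)) (h x_A (s))) (h x_A (h x_A x_A))) : A
            (s) : A
          (p (s)) : B
          (s) : A
        (h (p (s)) (s)) : ✗ arg 0 at [1, 1, 0, 0, 0] has sort B, expected A
          (s) : A
          (s) : A
        (h (s) (s)) : A
          x_A : A
          x_A : A
        (h x_A x_A) : A
          (s) : A
          x_A : A
        (h (s) x_A) : A
      (h (h x_A x_A) (h (s) x_A)) : A


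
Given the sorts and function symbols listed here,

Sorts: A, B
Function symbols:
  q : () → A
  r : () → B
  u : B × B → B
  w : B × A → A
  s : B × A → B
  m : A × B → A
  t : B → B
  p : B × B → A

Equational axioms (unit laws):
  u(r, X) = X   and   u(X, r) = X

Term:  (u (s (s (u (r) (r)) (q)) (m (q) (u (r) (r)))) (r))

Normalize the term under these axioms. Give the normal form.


normal form = (s (s (r) (q)) (m (q) (r)))

1. (u (s (s (u (r) (r)) (q)) (m (q) (u (r) (r)))) (r))  →  (s (s (u (r) (r)) (q)) (m (q) (u (r) (r))))
2. (s (s (u (r) (r)) (q)) (m (q) (u (r) (r))))  →  (s (s (r) (q)) (m (q) (u (r) (r))))
3. (s (s (r) (q)) (m (q) (u (r) (r))))  →  (s (s (r) (q)) (m (q) (r)))


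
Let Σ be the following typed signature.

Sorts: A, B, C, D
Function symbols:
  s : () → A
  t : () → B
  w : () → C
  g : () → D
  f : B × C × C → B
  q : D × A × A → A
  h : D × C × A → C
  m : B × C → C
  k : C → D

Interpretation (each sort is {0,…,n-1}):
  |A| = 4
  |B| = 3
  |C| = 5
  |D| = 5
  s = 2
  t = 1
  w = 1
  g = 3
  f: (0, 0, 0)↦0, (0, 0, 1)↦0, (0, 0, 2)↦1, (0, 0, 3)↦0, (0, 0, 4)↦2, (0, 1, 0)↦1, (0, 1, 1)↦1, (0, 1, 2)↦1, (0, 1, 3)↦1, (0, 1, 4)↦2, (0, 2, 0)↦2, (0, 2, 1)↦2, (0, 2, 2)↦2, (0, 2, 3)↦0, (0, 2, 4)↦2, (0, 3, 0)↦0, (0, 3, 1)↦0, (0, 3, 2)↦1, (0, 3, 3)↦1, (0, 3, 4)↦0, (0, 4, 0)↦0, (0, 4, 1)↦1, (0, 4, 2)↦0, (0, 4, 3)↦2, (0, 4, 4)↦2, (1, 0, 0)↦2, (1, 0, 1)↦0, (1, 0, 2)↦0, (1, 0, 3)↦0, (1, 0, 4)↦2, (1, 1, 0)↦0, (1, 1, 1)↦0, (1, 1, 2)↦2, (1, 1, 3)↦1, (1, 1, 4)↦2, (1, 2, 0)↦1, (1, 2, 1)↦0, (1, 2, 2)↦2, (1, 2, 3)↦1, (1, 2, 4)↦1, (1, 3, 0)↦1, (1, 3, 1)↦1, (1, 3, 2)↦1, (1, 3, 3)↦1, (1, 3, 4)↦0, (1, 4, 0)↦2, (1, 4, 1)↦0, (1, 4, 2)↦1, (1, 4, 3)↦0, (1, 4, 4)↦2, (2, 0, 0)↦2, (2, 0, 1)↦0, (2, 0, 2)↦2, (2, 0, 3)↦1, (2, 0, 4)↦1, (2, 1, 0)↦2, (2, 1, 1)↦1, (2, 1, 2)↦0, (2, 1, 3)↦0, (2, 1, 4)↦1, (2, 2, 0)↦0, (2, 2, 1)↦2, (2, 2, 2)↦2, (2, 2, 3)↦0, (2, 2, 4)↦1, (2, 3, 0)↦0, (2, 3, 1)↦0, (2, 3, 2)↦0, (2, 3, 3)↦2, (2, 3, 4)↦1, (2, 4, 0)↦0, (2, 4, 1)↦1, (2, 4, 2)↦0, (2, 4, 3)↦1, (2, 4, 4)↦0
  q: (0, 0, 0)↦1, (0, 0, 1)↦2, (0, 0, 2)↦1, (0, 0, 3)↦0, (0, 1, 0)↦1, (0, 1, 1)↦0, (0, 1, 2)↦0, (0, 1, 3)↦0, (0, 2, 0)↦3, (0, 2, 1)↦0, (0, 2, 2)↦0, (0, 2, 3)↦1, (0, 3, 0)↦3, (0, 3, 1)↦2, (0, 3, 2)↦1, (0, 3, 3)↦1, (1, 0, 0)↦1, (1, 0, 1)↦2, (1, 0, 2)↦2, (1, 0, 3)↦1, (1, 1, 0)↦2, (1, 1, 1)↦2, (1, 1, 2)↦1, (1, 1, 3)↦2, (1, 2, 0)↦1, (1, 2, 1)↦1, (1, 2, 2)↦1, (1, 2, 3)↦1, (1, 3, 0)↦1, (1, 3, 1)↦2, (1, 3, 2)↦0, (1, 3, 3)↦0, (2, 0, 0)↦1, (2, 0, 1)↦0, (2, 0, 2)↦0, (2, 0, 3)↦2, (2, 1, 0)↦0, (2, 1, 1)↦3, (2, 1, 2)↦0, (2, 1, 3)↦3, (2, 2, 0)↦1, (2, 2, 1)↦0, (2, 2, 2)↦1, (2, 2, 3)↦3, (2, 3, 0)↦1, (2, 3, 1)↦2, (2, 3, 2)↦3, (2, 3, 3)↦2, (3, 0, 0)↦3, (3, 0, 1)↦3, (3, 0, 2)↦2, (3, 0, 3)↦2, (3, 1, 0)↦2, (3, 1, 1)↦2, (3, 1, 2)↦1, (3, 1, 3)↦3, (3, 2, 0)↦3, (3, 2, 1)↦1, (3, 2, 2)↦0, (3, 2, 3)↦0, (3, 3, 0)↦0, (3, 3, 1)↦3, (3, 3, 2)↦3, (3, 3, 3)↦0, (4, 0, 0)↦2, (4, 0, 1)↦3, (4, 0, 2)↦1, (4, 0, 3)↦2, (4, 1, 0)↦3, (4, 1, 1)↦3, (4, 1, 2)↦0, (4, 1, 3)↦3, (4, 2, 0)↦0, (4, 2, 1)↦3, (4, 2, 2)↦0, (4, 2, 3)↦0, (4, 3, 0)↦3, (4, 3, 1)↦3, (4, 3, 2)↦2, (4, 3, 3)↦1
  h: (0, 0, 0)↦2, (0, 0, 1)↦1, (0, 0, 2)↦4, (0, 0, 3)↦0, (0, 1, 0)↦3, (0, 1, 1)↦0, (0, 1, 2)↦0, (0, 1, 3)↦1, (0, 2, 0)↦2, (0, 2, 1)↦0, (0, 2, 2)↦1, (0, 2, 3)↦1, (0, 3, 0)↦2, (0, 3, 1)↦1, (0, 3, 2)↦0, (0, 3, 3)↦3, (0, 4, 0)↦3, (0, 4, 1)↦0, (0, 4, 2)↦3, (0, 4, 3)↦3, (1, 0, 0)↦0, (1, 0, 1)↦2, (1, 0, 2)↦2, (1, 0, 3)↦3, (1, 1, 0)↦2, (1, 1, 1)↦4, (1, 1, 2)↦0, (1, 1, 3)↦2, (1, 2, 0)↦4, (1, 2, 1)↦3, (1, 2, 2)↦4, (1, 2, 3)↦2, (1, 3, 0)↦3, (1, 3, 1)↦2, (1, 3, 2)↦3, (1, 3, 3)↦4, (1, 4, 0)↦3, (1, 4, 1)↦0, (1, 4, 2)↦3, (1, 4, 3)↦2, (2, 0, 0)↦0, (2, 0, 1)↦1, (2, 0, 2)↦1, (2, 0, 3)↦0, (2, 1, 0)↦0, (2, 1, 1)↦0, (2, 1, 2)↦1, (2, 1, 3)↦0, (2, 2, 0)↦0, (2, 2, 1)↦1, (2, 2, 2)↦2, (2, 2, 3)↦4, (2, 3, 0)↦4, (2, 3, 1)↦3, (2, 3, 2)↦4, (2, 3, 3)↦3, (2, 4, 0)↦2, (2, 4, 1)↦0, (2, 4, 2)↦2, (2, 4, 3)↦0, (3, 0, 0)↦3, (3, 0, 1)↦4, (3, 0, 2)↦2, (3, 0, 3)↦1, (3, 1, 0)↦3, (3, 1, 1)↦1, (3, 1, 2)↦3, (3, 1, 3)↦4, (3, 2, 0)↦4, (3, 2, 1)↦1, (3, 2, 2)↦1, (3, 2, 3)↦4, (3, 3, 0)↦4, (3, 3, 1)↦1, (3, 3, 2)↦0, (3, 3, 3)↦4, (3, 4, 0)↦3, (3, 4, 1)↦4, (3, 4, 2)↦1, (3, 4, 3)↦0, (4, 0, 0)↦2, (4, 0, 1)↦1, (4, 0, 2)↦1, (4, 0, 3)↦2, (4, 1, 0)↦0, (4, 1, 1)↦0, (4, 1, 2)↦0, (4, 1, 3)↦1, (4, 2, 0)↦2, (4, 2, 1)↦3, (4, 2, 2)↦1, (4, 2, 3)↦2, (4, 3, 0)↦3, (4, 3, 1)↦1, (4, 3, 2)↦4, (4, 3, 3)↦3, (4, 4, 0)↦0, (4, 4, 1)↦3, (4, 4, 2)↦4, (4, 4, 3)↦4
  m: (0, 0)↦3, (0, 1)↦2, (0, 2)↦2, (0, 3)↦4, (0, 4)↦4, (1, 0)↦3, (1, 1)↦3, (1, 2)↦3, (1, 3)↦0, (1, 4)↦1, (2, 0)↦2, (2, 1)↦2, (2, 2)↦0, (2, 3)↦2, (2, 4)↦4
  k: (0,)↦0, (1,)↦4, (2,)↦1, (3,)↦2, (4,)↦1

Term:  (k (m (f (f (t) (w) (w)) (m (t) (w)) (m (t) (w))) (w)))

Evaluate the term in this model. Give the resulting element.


value = 2

  t = 1
  w = 1
  w = 1
  (f (t) (w) (w)) = f(1, 1, 1) = 0
  t = 1
  w = 1
  (m (t) (w)) = m(1, 1) = 3
  t = 1
  w = 1
  (m (t) (w)) = m(1, 1) = 3
  (f (f (t) (w) (w)) (m (t) (w)) (m (t) (w))) = f(0, 3, 3) = 1
  w = 1
  (m (f (f (t) (w) (w)) (m (t) (w)) (m (t) (w))) (w)) = m(1, 1) = 3
  (k (m (f (f (t) (w) (w)) (m (t) (w)) (m (t) (w))) (w))) = k(3,) = 2


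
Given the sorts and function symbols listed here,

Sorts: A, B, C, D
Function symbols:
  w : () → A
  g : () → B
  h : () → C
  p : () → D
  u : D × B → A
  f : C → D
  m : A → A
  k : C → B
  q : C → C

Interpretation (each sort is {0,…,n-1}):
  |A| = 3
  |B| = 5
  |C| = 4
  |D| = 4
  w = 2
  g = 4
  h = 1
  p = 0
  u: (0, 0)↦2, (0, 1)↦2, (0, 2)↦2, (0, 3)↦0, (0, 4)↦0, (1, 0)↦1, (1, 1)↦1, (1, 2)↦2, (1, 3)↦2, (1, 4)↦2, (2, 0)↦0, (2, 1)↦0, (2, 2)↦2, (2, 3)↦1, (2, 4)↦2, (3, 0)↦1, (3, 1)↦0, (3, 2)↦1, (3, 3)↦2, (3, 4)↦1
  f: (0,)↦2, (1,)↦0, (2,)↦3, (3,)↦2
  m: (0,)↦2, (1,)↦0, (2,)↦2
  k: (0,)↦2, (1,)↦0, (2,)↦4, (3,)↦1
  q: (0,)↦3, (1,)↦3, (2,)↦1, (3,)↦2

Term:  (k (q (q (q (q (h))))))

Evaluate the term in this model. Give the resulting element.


  h = 1
  (q (h)) = q(1,) = 3
  (q (q (h))) = q(3,) = 2
  (q (q (q (h)))) = q(2,) = 1
  (q (q (q (q (h))))) = q(1,) = 3
  (k (q (q (q (q (h)))))) = k(3,) = 1

value = 1


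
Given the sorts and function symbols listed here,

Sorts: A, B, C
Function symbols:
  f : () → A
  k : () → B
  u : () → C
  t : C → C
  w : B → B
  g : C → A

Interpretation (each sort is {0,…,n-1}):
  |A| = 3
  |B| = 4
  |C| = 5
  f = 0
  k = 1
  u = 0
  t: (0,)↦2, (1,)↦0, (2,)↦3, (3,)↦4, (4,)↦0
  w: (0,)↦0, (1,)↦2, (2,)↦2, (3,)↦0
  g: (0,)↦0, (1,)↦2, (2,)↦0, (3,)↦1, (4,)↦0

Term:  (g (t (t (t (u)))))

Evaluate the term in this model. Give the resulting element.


  u = 0
  (t (u)) = t(0,) = 2
  (t (t (u))) = t(2,) = 3
  (t (t (t (u)))) = t(3,) = 4
  (g (t (t (t (u))))) = g(4,) = 0

value = 0


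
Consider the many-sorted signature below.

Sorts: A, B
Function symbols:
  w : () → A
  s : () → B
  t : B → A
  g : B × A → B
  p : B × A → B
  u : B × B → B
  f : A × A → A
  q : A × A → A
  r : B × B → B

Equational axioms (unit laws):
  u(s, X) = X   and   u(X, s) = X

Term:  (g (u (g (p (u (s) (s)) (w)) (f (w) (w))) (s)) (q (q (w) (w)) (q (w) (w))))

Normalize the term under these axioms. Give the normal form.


1. (g (u (g (p (u (s) (s)) (w)) (f (w) (w))) (s)) (q (q (w) (w)) (q (w) (w))))  →  (g (g (p (u (s) (s)) (w)) (f (w) (w))) (q (q (w) (w)) (q (w) (w))))
2. (g (g (p (u (s) (s)) (w)) (f (w) (w))) (q (q (w) (w)) (q (w) (w))))  →  (g (g (p (s) (w)) (f (w) (w))) (q (q (w) (w)) (q (w) (w))))

normal form = (g (g (p (s) (w)) (f (w) (w))) (q (q (w) (w)) (q (w) (w))))


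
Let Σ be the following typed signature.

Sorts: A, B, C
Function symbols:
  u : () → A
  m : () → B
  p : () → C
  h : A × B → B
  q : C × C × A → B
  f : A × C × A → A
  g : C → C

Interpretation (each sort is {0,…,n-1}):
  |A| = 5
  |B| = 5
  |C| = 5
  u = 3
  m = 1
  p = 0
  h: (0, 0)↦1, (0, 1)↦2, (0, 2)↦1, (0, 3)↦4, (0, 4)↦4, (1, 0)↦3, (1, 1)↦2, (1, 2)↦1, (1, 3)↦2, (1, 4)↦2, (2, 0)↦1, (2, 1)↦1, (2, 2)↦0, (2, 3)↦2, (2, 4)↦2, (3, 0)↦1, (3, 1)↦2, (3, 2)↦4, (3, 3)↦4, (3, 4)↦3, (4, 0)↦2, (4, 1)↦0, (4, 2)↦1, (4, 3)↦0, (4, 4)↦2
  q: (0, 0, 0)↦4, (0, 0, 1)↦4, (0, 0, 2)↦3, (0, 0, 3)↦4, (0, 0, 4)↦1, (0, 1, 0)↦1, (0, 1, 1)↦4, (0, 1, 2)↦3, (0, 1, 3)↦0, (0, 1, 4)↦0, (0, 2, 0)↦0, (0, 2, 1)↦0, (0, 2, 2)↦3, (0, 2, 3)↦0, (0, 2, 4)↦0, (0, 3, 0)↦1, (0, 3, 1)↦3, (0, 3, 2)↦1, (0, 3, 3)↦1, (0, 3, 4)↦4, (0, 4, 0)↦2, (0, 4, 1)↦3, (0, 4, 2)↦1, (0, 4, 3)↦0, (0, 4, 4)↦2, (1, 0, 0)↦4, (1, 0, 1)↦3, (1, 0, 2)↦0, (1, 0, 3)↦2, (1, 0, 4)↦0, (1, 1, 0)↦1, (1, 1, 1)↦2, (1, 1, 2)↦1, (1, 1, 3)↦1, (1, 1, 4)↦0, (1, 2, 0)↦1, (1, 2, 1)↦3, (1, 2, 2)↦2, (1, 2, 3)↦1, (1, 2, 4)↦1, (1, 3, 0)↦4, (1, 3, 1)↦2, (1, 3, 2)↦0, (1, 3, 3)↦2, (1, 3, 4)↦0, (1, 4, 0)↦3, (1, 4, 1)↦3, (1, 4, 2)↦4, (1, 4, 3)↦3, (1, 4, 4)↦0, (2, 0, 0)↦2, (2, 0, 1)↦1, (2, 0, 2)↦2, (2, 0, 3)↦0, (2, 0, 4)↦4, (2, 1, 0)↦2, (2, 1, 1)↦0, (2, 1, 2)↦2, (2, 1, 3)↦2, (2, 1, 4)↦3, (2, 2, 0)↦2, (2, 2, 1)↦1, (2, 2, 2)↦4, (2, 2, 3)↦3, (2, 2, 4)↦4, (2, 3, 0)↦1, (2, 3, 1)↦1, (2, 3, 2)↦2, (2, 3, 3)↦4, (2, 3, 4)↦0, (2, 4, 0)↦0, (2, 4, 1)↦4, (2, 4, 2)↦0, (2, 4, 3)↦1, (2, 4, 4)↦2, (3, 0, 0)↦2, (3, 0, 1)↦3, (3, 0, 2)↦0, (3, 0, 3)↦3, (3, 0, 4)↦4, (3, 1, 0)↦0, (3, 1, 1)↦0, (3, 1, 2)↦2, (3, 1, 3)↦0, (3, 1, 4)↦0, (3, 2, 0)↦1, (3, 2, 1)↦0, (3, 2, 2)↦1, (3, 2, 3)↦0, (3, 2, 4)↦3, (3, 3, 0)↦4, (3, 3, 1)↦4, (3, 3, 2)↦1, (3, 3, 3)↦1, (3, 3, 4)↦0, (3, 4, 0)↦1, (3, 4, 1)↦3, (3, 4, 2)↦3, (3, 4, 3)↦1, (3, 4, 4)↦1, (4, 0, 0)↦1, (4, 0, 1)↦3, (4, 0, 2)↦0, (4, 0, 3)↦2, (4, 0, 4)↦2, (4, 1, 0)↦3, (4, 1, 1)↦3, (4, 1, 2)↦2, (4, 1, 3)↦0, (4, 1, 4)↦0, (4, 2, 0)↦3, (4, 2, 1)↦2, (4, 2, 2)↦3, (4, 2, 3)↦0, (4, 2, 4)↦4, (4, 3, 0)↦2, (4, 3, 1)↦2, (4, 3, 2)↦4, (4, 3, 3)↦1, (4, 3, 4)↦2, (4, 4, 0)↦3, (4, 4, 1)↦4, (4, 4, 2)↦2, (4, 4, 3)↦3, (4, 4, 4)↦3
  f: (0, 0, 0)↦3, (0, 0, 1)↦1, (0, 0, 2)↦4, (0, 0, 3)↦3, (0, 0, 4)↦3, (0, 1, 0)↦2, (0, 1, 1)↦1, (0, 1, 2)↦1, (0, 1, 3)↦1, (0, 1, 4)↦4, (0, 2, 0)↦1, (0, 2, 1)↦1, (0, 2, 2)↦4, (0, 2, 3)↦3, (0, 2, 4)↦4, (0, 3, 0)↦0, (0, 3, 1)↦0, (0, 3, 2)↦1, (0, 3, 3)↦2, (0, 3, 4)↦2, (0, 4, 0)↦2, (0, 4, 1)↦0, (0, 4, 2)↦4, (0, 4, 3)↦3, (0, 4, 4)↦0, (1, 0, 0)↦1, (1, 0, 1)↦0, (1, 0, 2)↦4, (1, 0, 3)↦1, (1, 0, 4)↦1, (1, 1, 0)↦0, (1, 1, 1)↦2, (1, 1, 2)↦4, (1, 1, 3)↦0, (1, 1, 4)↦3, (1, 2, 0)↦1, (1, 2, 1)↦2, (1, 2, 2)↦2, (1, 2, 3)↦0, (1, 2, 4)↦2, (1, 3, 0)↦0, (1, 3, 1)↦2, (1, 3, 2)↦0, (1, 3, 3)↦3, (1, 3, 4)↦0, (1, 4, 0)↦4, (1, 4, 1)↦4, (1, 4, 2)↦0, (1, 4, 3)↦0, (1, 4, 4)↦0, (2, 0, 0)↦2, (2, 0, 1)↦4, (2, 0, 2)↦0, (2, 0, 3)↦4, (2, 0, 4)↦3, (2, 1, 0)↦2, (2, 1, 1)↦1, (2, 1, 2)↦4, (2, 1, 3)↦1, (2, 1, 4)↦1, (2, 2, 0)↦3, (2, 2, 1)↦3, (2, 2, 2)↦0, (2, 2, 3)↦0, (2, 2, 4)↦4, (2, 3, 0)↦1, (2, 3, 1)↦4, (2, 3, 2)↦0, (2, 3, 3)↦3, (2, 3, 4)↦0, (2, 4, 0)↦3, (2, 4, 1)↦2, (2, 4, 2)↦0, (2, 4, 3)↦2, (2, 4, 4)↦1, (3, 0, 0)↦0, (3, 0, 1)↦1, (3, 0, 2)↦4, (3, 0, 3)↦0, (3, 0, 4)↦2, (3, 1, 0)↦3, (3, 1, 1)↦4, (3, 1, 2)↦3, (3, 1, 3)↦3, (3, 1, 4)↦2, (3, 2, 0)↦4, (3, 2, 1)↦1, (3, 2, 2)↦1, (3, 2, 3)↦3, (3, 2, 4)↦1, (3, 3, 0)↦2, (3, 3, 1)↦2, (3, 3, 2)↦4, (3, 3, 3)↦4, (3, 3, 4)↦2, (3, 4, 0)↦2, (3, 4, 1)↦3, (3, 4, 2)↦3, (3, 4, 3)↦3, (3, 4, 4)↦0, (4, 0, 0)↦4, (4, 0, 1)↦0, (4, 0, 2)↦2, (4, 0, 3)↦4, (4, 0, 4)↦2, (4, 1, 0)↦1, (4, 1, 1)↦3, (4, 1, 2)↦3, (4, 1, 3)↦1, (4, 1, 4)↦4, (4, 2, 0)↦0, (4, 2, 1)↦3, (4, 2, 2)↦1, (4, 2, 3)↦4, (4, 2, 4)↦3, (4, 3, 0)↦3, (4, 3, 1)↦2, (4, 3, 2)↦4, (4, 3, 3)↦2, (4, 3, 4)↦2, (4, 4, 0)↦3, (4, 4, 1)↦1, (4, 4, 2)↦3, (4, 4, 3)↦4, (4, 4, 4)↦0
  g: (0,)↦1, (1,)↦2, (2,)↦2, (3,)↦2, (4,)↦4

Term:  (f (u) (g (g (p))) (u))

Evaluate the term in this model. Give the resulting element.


  u = 3
  p = 0
  (g (p)) = g(0,) = 1
  (g (g (p))) = g(1,) = 2
  u = 3
  (f (u) (g (g (p))) (u)) = f(3, 2, 3) = 3

value = 3


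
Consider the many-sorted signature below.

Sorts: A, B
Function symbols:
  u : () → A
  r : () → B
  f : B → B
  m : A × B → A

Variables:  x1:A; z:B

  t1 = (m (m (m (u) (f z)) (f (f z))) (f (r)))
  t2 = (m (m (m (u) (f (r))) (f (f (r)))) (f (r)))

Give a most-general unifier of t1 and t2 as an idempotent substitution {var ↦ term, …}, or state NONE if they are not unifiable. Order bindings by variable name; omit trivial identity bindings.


{z ↦ (r)}


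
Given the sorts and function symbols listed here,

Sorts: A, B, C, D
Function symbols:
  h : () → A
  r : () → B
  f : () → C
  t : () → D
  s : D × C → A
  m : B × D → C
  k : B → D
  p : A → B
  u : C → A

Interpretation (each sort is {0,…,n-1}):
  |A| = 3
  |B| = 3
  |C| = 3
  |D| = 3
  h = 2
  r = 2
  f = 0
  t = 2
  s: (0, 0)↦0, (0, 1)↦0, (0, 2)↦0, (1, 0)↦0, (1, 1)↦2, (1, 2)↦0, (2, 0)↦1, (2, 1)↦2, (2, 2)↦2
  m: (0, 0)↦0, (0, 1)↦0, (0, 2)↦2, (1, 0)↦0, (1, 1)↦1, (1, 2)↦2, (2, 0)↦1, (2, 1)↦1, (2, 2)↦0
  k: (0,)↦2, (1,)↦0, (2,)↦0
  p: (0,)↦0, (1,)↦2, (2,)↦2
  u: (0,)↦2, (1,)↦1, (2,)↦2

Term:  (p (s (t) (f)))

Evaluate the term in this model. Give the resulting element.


  t = 2
  f = 0
  (s (t) (f)) = s(2, 0) = 1
  (p (s (t) (f))) = p(1,) = 2

value = 2


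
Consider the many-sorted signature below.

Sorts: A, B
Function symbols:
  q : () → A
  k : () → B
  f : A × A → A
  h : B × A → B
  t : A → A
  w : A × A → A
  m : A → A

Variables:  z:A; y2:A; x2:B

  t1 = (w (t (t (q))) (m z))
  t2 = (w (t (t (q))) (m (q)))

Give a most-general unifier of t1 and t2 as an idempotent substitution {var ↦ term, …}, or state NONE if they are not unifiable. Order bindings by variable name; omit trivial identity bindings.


{z ↦ (q)}


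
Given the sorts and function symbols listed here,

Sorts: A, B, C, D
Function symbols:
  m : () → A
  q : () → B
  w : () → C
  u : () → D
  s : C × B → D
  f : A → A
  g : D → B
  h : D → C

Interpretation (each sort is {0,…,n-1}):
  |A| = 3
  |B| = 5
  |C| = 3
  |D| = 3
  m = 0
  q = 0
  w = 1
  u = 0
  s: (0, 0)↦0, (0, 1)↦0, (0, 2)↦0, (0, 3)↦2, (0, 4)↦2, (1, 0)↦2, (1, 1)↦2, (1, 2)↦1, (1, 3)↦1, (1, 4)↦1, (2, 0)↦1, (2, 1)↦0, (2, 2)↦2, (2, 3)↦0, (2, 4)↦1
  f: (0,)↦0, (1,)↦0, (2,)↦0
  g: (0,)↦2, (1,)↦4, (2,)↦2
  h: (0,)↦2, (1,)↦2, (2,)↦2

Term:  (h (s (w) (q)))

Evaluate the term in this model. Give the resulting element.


  w = 1
  q = 0
  (s (w) (q)) = s(1, 0) = 2
  (h (s (w) (q))) = h(2,) = 2

value = 2


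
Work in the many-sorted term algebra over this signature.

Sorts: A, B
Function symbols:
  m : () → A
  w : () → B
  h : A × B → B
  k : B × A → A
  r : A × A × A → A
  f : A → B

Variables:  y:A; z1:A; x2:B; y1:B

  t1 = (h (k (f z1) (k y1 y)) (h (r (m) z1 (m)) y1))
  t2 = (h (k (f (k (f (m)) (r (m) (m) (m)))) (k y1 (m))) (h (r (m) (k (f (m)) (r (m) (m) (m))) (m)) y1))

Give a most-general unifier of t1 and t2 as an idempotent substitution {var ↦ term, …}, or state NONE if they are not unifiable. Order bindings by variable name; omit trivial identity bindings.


{y ↦ (m), z1 ↦ (k (f (m)) (r (m) (m) (m)))}


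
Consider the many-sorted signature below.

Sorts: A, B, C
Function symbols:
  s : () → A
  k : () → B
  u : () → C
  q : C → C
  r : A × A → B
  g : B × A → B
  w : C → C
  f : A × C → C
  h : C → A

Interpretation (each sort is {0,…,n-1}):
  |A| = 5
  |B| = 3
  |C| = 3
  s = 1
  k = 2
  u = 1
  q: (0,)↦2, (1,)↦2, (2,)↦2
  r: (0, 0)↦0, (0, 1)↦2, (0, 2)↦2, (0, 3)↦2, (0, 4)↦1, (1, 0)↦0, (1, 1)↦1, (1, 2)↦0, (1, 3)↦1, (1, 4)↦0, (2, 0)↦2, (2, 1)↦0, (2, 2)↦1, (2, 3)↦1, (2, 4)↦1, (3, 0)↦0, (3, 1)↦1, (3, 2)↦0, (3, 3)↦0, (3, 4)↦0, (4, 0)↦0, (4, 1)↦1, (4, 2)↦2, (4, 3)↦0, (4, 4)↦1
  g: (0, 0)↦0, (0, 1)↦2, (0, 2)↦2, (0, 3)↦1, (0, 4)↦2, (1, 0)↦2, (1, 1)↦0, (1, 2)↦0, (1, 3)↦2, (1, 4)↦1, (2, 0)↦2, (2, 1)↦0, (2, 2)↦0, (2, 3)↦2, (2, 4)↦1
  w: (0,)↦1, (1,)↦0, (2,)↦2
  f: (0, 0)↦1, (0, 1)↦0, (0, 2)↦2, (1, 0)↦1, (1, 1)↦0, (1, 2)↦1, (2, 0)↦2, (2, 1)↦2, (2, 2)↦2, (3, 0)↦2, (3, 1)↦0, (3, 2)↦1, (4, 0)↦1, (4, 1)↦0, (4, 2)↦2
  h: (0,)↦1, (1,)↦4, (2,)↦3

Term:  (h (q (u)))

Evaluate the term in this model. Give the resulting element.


value = 3

  u = 1
  (q (u)) = q(1,) = 2
  (h (q (u))) = h(2,) = 3


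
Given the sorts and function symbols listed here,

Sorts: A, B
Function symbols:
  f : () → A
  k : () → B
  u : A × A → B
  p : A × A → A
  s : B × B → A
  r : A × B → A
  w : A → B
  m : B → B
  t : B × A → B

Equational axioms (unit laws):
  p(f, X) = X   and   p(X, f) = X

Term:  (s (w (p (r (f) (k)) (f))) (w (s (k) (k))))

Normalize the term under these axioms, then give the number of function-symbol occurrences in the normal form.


1. (s (w (p (r (f) (k)) (f))) (w (s (k) (k))))  →  (s (w (r (f) (k))) (w (s (k) (k))))
normal form: (s (w (r (f) (k))) (w (s (k) (k))))

size = 9


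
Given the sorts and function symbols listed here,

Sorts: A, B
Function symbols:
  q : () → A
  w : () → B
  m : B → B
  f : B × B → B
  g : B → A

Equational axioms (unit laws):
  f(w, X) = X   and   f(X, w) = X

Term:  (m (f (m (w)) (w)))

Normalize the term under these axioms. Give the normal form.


1. (m (f (m (w)) (w)))  →  (m (m (w)))

normal form = (m (m (w)))
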